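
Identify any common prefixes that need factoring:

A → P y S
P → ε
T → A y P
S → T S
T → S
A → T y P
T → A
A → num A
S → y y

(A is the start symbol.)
Left-factoring is needed when two productions for the same non-terminal
share a common prefix on the right-hand side.

Productions for A:
  A → P y S
  A → T y P
  A → num A
Productions for T:
  T → A y P
  T → S
  T → A
Productions for S:
  S → T S
  S → y y

Found common prefix 'A' in productions for T

Answer: Yes, T has productions with common prefix 'A'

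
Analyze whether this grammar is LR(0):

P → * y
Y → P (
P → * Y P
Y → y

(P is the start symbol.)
Augment with P' → P and build the canonical LR(0) collection (I0 = CLOSURE({[P' → . P]}), then GOTO on every symbol after a dot until no new states appear). It has 8 states:
  I0: { [P → . * Y P], [P → . * y], [P' → . P] }  — shift
  I1: { [P → * . Y P], [P → * . y], [P → . * Y P], [P → . * y], [Y → . P (], [Y → . y] }  — shift
  I2: { [P' → P .] }  — accept
  I3: { [Y → P . (] }  — shift
  I4: { [P → * Y . P], [P → . * Y P], [P → . * y] }  — shift
  I5: { [P → * y .], [Y → y .] }  — 2 reduces
  I6: { [P → * Y P .] }  — reduce
  I7: { [Y → P ( .] }  — reduce

Conflict in state I5:
  Reduce-reduce conflict: [P → * y .] and [Y → y .]
So the grammar is NOT LR(0).

Answer: No. Reduce-reduce conflict: [P → * y .] and [Y → y .]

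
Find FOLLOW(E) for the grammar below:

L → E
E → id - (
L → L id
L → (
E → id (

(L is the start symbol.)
To compute FOLLOW(E), find every occurrence of E on a right-hand side N → α E β: add FIRST(β) \ {ε}, and if β is empty or nullable also add FOLLOW(N). Iterate to a fixed point.

In L → E: E is at the end, add FOLLOW(L)

The FOLLOW sets referred to above (computed the same way, to a fixed point):
  FOLLOW(L) = { $, 'id' }

Taking the union: FOLLOW(E) = { $, 'id' }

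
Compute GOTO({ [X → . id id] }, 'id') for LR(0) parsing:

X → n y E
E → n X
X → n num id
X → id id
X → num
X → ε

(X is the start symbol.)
GOTO(I, 'id') = CLOSURE({ [A → αX.β] : [A → α.Xβ] ∈ I, X = 'id' })

Items with dot before 'id', with the dot advanced:
  [X → . id id] → [X → id . id]
Closure adds nothing (no advanced item has the dot before a non-terminal).

GOTO = { [X → id . id] }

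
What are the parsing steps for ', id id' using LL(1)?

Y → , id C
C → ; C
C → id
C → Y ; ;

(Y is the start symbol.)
LL(1) parsing maintains a stack (initially the start symbol over $) and the input. At each step: if the stack top is a terminal, match it against the current input token; if it is a non-terminal N, replace it with the RHS of M[N, lookahead] (the unique production whose predict set contains the lookahead).

Stack is shown with the top on the left.

Stack     Input      Action
---------------------------
Y $       , id id $  output Y → , id C
, id C $  , id id $  match ','
id C $    id id $    match 'id'
C $       id $       output C → id
id $      id $       match 'id'
$         $          accept

The string is accepted.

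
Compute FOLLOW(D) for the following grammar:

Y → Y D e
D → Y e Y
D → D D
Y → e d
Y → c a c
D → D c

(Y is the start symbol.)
To compute FOLLOW(D), find every occurrence of D on a right-hand side N → α D β: add FIRST(β) \ {ε}, and if β is empty or nullable also add FOLLOW(N). Iterate to a fixed point.

In Y → Y D e: D is followed by e, add FIRST(e) \ {ε} = { 'e' }
In D → D D: D is followed by D, add FIRST(D) \ {ε} = { 'c', 'e' }
In D → D D: D is at the end; this adds FOLLOW(D) to itself — nothing new
In D → D c: D is followed by c, add FIRST(c) \ {ε} = { 'c' }

Taking the union: FOLLOW(D) = { 'c', 'e' }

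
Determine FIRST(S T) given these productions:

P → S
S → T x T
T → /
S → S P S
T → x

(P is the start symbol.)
{ '/', 'x' }

FIRST sets of the non-terminals involved (from the grammar, by fixed-point iteration):
  FIRST(S) = { '/', 'x' }

To compute FIRST(S T), process the symbols left to right:
Symbol S is a non-terminal. Add FIRST(S) \ {ε} = { '/', 'x' }
S is not nullable (ε ∉ FIRST(S)), so stop here.
FIRST(S T) = { '/', 'x' }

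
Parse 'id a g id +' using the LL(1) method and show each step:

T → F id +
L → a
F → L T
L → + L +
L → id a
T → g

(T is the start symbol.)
LL(1) parsing maintains a stack (initially the start symbol over $) and the input. At each step: if the stack top is a terminal, match it against the current input token; if it is a non-terminal N, replace it with the RHS of M[N, lookahead] (the unique production whose predict set contains the lookahead).

Stack is shown with the top on the left.

Stack          Input          Action
------------------------------------
T $            id a g id + $  output T → F id +
F id + $       id a g id + $  output F → L T
L T id + $     id a g id + $  output L → id a
id a T id + $  id a g id + $  match 'id'
a T id + $     a g id + $     match 'a'
T id + $       g id + $       output T → g
g id + $       g id + $       match 'g'
id + $         id + $         match 'id'
+ $            + $            match '+'
$              $              accept

The string is accepted.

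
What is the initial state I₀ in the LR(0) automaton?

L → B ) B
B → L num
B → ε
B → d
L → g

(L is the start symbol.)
First, augment the grammar with L' → L
I₀ = CLOSURE({ [L' → . L] }):
  [L' → . L] has the dot before L: add [L → . B ) B], [L → . g]
  [L → . B ) B] has the dot before B: add [B → . L num], [B → .], [B → . d]
No further items can be added.

I₀ = { [B → . L num], [B → . d], [B → .], [L → . B ) B], [L → . g], [L' → . L] }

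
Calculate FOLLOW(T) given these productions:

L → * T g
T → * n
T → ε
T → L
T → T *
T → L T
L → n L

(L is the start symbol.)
{ '*', 'g' }

To compute FOLLOW(T), find every occurrence of T on a right-hand side N → α T β: add FIRST(β) \ {ε}, and if β is empty or nullable also add FOLLOW(N). Iterate to a fixed point.

In L → * T g: T is followed by g, add FIRST(g) \ {ε} = { 'g' }
In T → T *: T is followed by '*', add FIRST('*') \ {ε} = { '*' }
In T → L T: T is at the end; this adds FOLLOW(T) to itself — nothing new

Taking the union: FOLLOW(T) = { '*', 'g' }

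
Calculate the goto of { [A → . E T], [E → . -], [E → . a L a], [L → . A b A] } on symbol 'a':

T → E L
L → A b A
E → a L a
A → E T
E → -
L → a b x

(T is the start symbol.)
GOTO(I, 'a') = CLOSURE({ [A → αX.β] : [A → α.Xβ] ∈ I, X = 'a' })

Items with dot before 'a', with the dot advanced:
  [E → . a L a] → [E → a . L a]
Closure of the advanced items:
  [E → a . L a] has the dot before L: add [L → . A b A], [L → . a b x]
  [L → . A b A] has the dot before A: add [A → . E T]
  [A → . E T] has the dot before E: add [E → . a L a], [E → . -]

GOTO = { [A → . E T], [E → . -], [E → . a L a], [E → a . L a], [L → . A b A], [L → . a b x] }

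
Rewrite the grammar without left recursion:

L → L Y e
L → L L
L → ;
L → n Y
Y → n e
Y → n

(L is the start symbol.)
L → ; L'
L → n Y L'
L' → Y e L'
L' → L L'
L' → ε
Y → n e
Y → n

L is directly left-recursive. The standard transformation for
  A → A α₁ | ... | A α_m | β₁ | ... | β_n
is
  A  → β₁ A' | ... | β_n A'
  A' → α₁ A' | ... | α_m A' | ε

L → ; becomes L → ; L'
L → n Y becomes L → n Y L'
L → L Y e becomes L' → Y e L'
L → L L becomes L' → L L'
Add L' → ε

Productions for other non-terminals are unchanged:
  Y → n e
  Y → n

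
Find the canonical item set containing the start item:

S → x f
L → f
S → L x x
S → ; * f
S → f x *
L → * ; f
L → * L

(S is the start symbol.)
{ [L → . * ; f], [L → . * L], [L → . f], [S → . ; * f], [S → . L x x], [S → . f x *], [S → . x f], [S' → . S] }

First, augment the grammar with S' → S
I₀ = CLOSURE({ [S' → . S] }):
  [S' → . S] has the dot before S: add [S → . x f], [S → . L x x], [S → . ; * f], [S → . f x *]
  [S → . L x x] has the dot before L: add [L → . f], [L → . * ; f], [L → . * L]
No further items can be added.

I₀ = { [L → . * ; f], [L → . * L], [L → . f], [S → . ; * f], [S → . L x x], [S → . f x *], [S → . x f], [S' → . S] }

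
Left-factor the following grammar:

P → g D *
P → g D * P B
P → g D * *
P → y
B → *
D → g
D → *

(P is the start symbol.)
Left-factoring transforms A → αβ₁ | αβ₂ into A → αA' and A' → β₁ | β₂
(α is the longest common prefix among the alternatives). Repeat until
no nonterminal has two alternatives with a common prefix.

Round 1: P has alternatives sharing prefix 'g D *'. Introduce P': P → g D * P'
  Add: P' → ε
  Add: P' → P B
  Add: P' → *

No remaining common prefixes — done.

Resulting grammar:
P → g D * P'
P' → ε
P' → P B
P' → *
P → y
B → *
D → g
D → *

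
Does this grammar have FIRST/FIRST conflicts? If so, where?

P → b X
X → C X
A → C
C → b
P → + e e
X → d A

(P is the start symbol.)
No FIRST/FIRST conflicts.

FIRST sets of the non-terminals at (or reachable through a nullable prefix from) the front of some alternative:
  FIRST(C) = { 'b' }

Productions for P:
  P → b X: FIRST = { 'b' }
  P → + e e: FIRST = { '+' }
Productions for X:
  X → C X: FIRST = { 'b' }
  X → d A: FIRST = { 'd' }
A, C have only one production, so no FIRST/FIRST conflict is possible there.

All alternatives of each non-terminal have pairwise disjoint FIRST sets.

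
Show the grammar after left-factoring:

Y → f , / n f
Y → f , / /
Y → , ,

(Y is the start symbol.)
Y → f , / Y'
Y' → n f
Y' → /
Y → , ,

Left-factoring transforms A → αβ₁ | αβ₂ into A → αA' and A' → β₁ | β₂
(α is the longest common prefix among the alternatives). Repeat until
no nonterminal has two alternatives with a common prefix.

Round 1: Y has alternatives sharing prefix 'f , /'. Introduce Y': Y → f , / Y'
  Add: Y' → n f
  Add: Y' → /

No remaining common prefixes — done.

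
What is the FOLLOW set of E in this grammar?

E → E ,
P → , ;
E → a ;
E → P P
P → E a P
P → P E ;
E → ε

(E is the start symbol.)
{ $, ',', ';', 'a' }

E is the start symbol, so $ ∈ FOLLOW(E).
In E → E ,: E is followed by ',', add FIRST(',') \ {ε} = { ',' }
In P → E a P: E is followed by a P, add FIRST(a P) \ {ε} = { 'a' }
In P → P E ;: E is followed by ';', add FIRST(';') \ {ε} = { ';' }

Taking the union: FOLLOW(E) = { $, ',', ';', 'a' }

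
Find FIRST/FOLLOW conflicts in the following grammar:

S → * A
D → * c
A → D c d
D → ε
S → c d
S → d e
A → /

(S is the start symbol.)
No FIRST/FOLLOW conflicts.

A FIRST/FOLLOW conflict occurs when a non-terminal N has a nullable alternative N → β (β ⇒* ε) and another alternative N → α with FIRST(α) ∩ FOLLOW(N) ≠ ∅: on such a lookahead the parser cannot decide between expanding α and letting N vanish via β.

Nullable non-terminals: D.

D: nullable alternative(s) D → ε; FOLLOW(D) = { 'c' }
  D → * c: FIRST \ {ε} = { '*' } — disjoint from FOLLOW(D)
  D → ε: FIRST \ {ε} = { } — this is the only nullable alternative, skip

A, S have no nullable alternative, so no FIRST/FOLLOW check is needed there.

No FIRST/FOLLOW conflicts found.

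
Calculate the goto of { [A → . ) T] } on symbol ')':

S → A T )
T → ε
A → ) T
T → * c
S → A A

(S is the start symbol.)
{ [A → ) . T], [T → . * c], [T → .] }

GOTO(I, ')') = CLOSURE({ [A → αX.β] : [A → α.Xβ] ∈ I, X = ')' })

Items with dot before ')', with the dot advanced:
  [A → . ) T] → [A → ) . T]
Closure of the advanced items:
  [A → ) . T] has the dot before T: add [T → .], [T → . * c]

GOTO = { [A → ) . T], [T → . * c], [T → .] }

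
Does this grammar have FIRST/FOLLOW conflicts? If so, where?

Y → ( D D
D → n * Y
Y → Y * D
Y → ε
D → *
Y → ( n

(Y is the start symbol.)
Nullable non-terminals: Y.
FIRST sets used below: FIRST(Y) = { '(', '*', ε }

Y: nullable alternative(s) Y → ε; FOLLOW(Y) = { $, '*', 'n' }
  Y → ( D D: FIRST \ {ε} = { '(' } — disjoint from FOLLOW(Y)
  Y → Y * D: FIRST \ {ε} = { '(', '*' } — overlaps FOLLOW(Y) on { '*' }: CONFLICT
  Y → ε: FIRST \ {ε} = { } — this is the only nullable alternative, skip
  Y → ( n: FIRST \ {ε} = { '(' } — disjoint from FOLLOW(Y)

D has no nullable alternative, so no FIRST/FOLLOW check is needed there.

So the grammar has 1 FIRST/FOLLOW conflict (marked CONFLICT above).

Answer: Yes. Y → Y '*' D with FOLLOW(Y) on { '*' }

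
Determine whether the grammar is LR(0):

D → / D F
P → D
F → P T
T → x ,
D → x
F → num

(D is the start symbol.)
Yes, the grammar is LR(0)

A grammar is LR(0) if no state in the canonical LR(0) collection has:
  - both a shift item (dot before a terminal) and a complete item (shift-reduce conflict), or
  - two or more complete items (reduce-reduce conflict; the accept item [D' → D .] counts as a complete item here).

Augment with D' → D and build the canonical LR(0) collection (I0 = CLOSURE({[D' → . D]}), then GOTO on every symbol after a dot until no new states appear). It has 12 states:
  I0: { [D → . / D F], [D → . x], [D' → . D] }  — shift
  I1: { [D → . / D F], [D → . x], [D → / . D F] }  — shift
  I2: { [D' → D .] }  — accept
  I3: { [D → x .] }  — reduce
  I4: { [D → . / D F], [D → . x], [D → / D . F], [F → . P T], [F → . num], [P → . D] }  — shift
  I5: { [P → D .] }  — reduce
  I6: { [D → / D F .] }  — reduce
  I7: { [F → P . T], [T → . x ,] }  — shift
  I8: { [F → num .] }  — reduce
  I9: { [F → P T .] }  — reduce
  I10: { [T → x . ,] }  — shift
  I11: { [T → x , .] }  — reduce

Every state is either a pure shift/goto state or contains exactly one complete item and nothing to shift — no conflicts. The grammar is LR(0).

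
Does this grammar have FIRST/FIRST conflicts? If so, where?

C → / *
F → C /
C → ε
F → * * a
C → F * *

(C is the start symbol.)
Yes. C → '/' '*' / C → F '*' '*' on { '/' }; F → C '/' / F → '*' '*' a on { '*' }

FIRST sets of the non-terminals at (or reachable through a nullable prefix from) the front of some alternative:
  FIRST(F) = { '*', '/' }
  FIRST(C) = { '*', '/', ε }

Productions for C:
  C → / *: FIRST = { '/' }
  C → ε: FIRST = { ε }
  C → F * *: FIRST = { '*', '/' }
Productions for F:
  F → C /: FIRST = { '*', '/' }
  F → * * a: FIRST = { '*' }

Conflict for C: C → / * and C → F * *
  Overlap: { '/' }
Conflict for F: F → C / and F → * * a
  Overlap: { '*' }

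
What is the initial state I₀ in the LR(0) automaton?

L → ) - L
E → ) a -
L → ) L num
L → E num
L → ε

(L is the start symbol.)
First, augment the grammar with L' → L
I₀ = CLOSURE({ [L' → . L] }):
  [L' → . L] has the dot before L: add [L → . ) - L], [L → . ) L num], [L → . E num], [L → .]
  [L → . E num] has the dot before E: add [E → . ) a -]
No further items can be added.

I₀ = { [E → . ) a -], [L → . ) - L], [L → . ) L num], [L → . E num], [L → .], [L' → . L] }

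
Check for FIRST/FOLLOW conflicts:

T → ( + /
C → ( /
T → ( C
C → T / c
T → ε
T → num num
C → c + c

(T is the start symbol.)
No FIRST/FOLLOW conflicts.

A FIRST/FOLLOW conflict occurs when a non-terminal N has a nullable alternative N → β (β ⇒* ε) and another alternative N → α with FIRST(α) ∩ FOLLOW(N) ≠ ∅: on such a lookahead the parser cannot decide between expanding α and letting N vanish via β.

Nullable non-terminals: T.

T: nullable alternative(s) T → ε; FOLLOW(T) = { $, '/' }
  T → ( + /: FIRST \ {ε} = { '(' } — disjoint from FOLLOW(T)
  T → ( C: FIRST \ {ε} = { '(' } — disjoint from FOLLOW(T)
  T → ε: FIRST \ {ε} = { } — this is the only nullable alternative, skip
  T → num num: FIRST \ {ε} = { 'num' } — disjoint from FOLLOW(T)

C has no nullable alternative, so no FIRST/FOLLOW check is needed there.

No FIRST/FOLLOW conflicts found.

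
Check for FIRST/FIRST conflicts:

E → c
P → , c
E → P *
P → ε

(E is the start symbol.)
No FIRST/FIRST conflicts.

FIRST sets of the non-terminals at (or reachable through a nullable prefix from) the front of some alternative:
  FIRST(P) = { ',', ε }

Productions for E:
  E → c: FIRST = { 'c' }
  E → P *: FIRST = { '*', ',' }
Productions for P:
  P → , c: FIRST = { ',' }
  P → ε: FIRST = { ε }

All alternatives of each non-terminal have pairwise disjoint FIRST sets.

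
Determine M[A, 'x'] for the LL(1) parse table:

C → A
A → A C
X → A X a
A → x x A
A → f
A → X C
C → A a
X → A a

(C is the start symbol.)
A → A C, A → x x A, A → X C

To find M[A, 'x'], we find productions for A where 'x' is in the predict set (PREDICT(N → α) = (FIRST(α) \ {ε}) ∪ (FOLLOW(N) if α ⇒* ε)).

Relevant sets:
  FIRST(A) = { 'f', 'x' }
  FIRST(X) = { 'f', 'x' }

A → A C: PREDICT = { 'f', 'x' }
  'x' is in predict set, so this production goes in M[A, 'x']
A → x x A: PREDICT = { 'x' }
  'x' is in predict set, so this production goes in M[A, 'x']
A → f: PREDICT = { 'f' }
A → X C: PREDICT = { 'f', 'x' }
  'x' is in predict set, so this production goes in M[A, 'x']

M[A, 'x'] = A → A C, A → x x A, A → X C  (a multiply-defined cell — the grammar is not LL(1))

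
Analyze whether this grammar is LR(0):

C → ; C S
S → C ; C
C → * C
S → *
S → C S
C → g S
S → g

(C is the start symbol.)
A grammar is LR(0) if no state in the canonical LR(0) collection has:
  - both a shift item (dot before a terminal) and a complete item (shift-reduce conflict), or
  - two or more complete items (reduce-reduce conflict; the accept item [C' → C .] counts as a complete item here).

Augment with C' → C and build the canonical LR(0) collection (I0 = CLOSURE({[C' → . C]}), then GOTO on every symbol after a dot until no new states appear). It has 15 states:
  I0: { [C → . * C], [C → . ; C S], [C → . g S], [C' → . C] }  — shift
  I1: { [C → * . C], [C → . * C], [C → . ; C S], [C → . g S] }  — shift
  I2: { [C → . * C], [C → . ; C S], [C → . g S], [C → ; . C S] }  — shift
  I3: { [C' → C .] }  — accept
  I4: { [C → . * C], [C → . ; C S], [C → . g S], [C → g . S], [S → . *], [S → . C ; C], [S → . C S], [S → . g] }  — shift
  I5: { [C → * . C], [C → . * C], [C → . ; C S], [C → . g S], [S → * .] }  — shift, reduce
  I6: { [C → . * C], [C → . ; C S], [C → . g S], [S → . *], [S → . C ; C], [S → . C S], [S → . g], [S → C . ; C], [S → C . S] }  — shift
  I7: { [C → g S .] }  — reduce
  I8: { [C → . * C], [C → . ; C S], [C → . g S], [C → g . S], [S → . *], [S → . C ; C], [S → . C S], [S → . g], [S → g .] }  — shift, reduce
  I9: { [C → . * C], [C → . ; C S], [C → . g S], [C → ; . C S], [S → C ; . C] }  — shift
  I10: { [S → C S .] }  — reduce
  I11: { [C → . * C], [C → . ; C S], [C → . g S], [C → ; C . S], [S → . *], [S → . C ; C], [S → . C S], [S → . g], [S → C ; C .] }  — shift, reduce
  I12: { [C → ; C S .] }  — reduce
  I13: { [C → * C .] }  — reduce
  I14: { [C → . * C], [C → . ; C S], [C → . g S], [C → ; C . S], [S → . *], [S → . C ; C], [S → . C S], [S → . g] }  — shift

Conflict in state I5:
  Shift-reduce conflict between [S → * .] and [C → . * C]
So the grammar is NOT LR(0).

Answer: No. Shift-reduce conflict between [S → * .] and [C → . * C]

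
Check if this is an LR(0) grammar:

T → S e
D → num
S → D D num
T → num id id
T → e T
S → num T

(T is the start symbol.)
A grammar is LR(0) if no state in the canonical LR(0) collection has:
  - both a shift item (dot before a terminal) and a complete item (shift-reduce conflict), or
  - two or more complete items (reduce-reduce conflict; the accept item [T' → T .] counts as a complete item here).

Augment with T' → T and build the canonical LR(0) collection (I0 = CLOSURE({[T' → . T]}), then GOTO on every symbol after a dot until no new states appear). It has 14 states:
  I0: { [D → . num], [S → . D D num], [S → . num T], [T → . S e], [T → . e T], [T → . num id id], [T' → . T] }  — shift
  I1: { [D → . num], [S → D . D num] }  — shift
  I2: { [T → S . e] }  — shift
  I3: { [T' → T .] }  — accept
  I4: { [D → . num], [S → . D D num], [S → . num T], [T → . S e], [T → . e T], [T → . num id id], [T → e . T] }  — shift
  I5: { [D → . num], [D → num .], [S → . D D num], [S → . num T], [S → num . T], [T → . S e], [T → . e T], [T → . num id id], [T → num . id id] }  — shift, reduce
  I6: { [S → num T .] }  — reduce
  I7: { [T → num id . id] }  — shift
  I8: { [T → num id id .] }  — reduce
  I9: { [T → e T .] }  — reduce
  I10: { [T → S e .] }  — reduce
  I11: { [S → D D . num] }  — shift
  I12: { [D → num .] }  — reduce
  I13: { [S → D D num .] }  — reduce

Conflict in state I5:
  Shift-reduce conflict between [D → num .] and [D → . num]
So the grammar is NOT LR(0).

Answer: No. Shift-reduce conflict between [D → num .] and [D → . num]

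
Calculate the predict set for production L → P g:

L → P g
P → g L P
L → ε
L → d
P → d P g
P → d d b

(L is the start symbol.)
{ 'd', 'g' }

PREDICT(L → P g) = (FIRST(RHS) \ {ε}) ∪ (FOLLOW(L) if ε ∈ FIRST(RHS), i.e. RHS ⇒* ε)
FIRST(P) = { 'd', 'g' }
FIRST(P g) = { 'd', 'g' }
ε ∉ FIRST(P g), so FOLLOW(L) is not added.
PREDICT(L → P g) = { 'd', 'g' }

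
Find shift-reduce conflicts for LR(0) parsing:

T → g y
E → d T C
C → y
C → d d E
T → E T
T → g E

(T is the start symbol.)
No shift-reduce conflicts

A shift-reduce conflict occurs when an LR(0) state has both:
  - a complete (reduce) item [A → α .] (dot at the end), and
  - a shift item [B → β . c γ] (dot before a terminal).

Augment with T' → T and build the canonical LR(0) collection (I0 = CLOSURE({[T' → . T]}), then GOTO on every symbol after a dot until no new states appear). It has 14 states:
  I0: { [E → . d T C], [T → . E T], [T → . g E], [T → . g y], [T' → . T] }  — shift
  I1: { [E → . d T C], [T → . E T], [T → . g E], [T → . g y], [T → E . T] }  — shift
  I2: { [T' → T .] }  — accept
  I3: { [E → . d T C], [E → d . T C], [T → . E T], [T → . g E], [T → . g y] }  — shift
  I4: { [E → . d T C], [T → g . E], [T → g . y] }  — shift
  I5: { [T → g E .] }  — reduce
  I6: { [T → g y .] }  — reduce
  I7: { [C → . d d E], [C → . y], [E → d T . C] }  — shift
  I8: { [E → d T C .] }  — reduce
  I9: { [C → d . d E] }  — shift
  I10: { [C → y .] }  — reduce
  I11: { [C → d d . E], [E → . d T C] }  — shift
  I12: { [C → d d E .] }  — reduce
  I13: { [T → E T .] }  — reduce

No state contains both a complete item and a shift item.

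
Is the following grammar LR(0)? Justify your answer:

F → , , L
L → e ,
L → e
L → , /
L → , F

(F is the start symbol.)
No. Shift-reduce conflict between [L → e .] and [L → e . ,]

A grammar is LR(0) if no state in the canonical LR(0) collection has:
  - both a shift item (dot before a terminal) and a complete item (shift-reduce conflict), or
  - two or more complete items (reduce-reduce conflict; the accept item [F' → F .] counts as a complete item here).

Augment with F' → F and build the canonical LR(0) collection (I0 = CLOSURE({[F' → . F]}), then GOTO on every symbol after a dot until no new states appear). It has 10 states:
  I0: { [F → . , , L], [F' → . F] }  — shift
  I1: { [F → , . , L] }  — shift
  I2: { [F' → F .] }  — accept
  I3: { [F → , , . L], [L → . , /], [L → . , F], [L → . e ,], [L → . e] }  — shift
  I4: { [F → . , , L], [L → , . /], [L → , . F] }  — shift
  I5: { [F → , , L .] }  — reduce
  I6: { [L → e . ,], [L → e .] }  — shift, reduce
  I7: { [L → e , .] }  — reduce
  I8: { [L → , / .] }  — reduce
  I9: { [L → , F .] }  — reduce

Conflict in state I6:
  Shift-reduce conflict between [L → e .] and [L → e . ,]
So the grammar is NOT LR(0).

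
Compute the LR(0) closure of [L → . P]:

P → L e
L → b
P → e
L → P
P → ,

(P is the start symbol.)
Start with: [L → . P]
  [L → . P] has the dot before P: add [P → . L e], [P → . e], [P → . ,]
  [P → . L e] has the dot before L: add [L → . b]
No further items can be added.

CLOSURE = { [L → . P], [L → . b], [P → . ,], [P → . L e], [P → . e] }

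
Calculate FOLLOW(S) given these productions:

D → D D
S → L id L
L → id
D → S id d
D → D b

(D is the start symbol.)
{ 'id' }

To compute FOLLOW(S), find every occurrence of S on a right-hand side N → α S β: add FIRST(β) \ {ε}, and if β is empty or nullable also add FOLLOW(N). Iterate to a fixed point.

In D → S id d: S is followed by id d, add FIRST(id d) \ {ε} = { 'id' }

Taking the union: FOLLOW(S) = { 'id' }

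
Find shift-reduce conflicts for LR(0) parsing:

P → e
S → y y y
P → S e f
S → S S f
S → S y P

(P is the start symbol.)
Yes — I12: [S → y y y .] vs [S → y y . y]

Augment with P' → P and build the canonical LR(0) collection (I0 = CLOSURE({[P' → . P]}), then GOTO on every symbol after a dot until no new states appear). It has 15 states:
  I0: { [P → . S e f], [P → . e], [P' → . P], [S → . S S f], [S → . S y P], [S → . y y y] }  — shift
  I1: { [P' → P .] }  — accept
  I2: { [P → S . e f], [S → . S S f], [S → . S y P], [S → . y y y], [S → S . S f], [S → S . y P] }  — shift
  I3: { [P → e .] }  — reduce
  I4: { [S → y . y y] }  — shift
  I5: { [S → y y . y] }  — shift
  I6: { [S → y y y .] }  — reduce
  I7: { [S → . S S f], [S → . S y P], [S → . y y y], [S → S . S f], [S → S . y P], [S → S S . f] }  — shift
  I8: { [P → S e . f] }  — shift
  I9: { [P → . S e f], [P → . e], [S → . S S f], [S → . S y P], [S → . y y y], [S → S y . P], [S → y . y y] }  — shift
  I10: { [S → S y P .] }  — reduce
  I11: { [S → y . y y], [S → y y . y] }  — shift
  I12: { [S → y y . y], [S → y y y .] }  — shift, reduce
  I13: { [P → S e f .] }  — reduce
  I14: { [S → S S f .] }  — reduce

I12 contains reduce item [S → y y y .] and shift item [S → y y . y] — shift-reduce conflict.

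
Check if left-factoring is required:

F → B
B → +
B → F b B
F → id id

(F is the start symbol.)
No, left-factoring is not needed

Left-factoring is needed when two productions for the same non-terminal
share a common prefix on the right-hand side.

Productions for F:
  F → B
  F → id id
Productions for B:
  B → +
  B → F b B

No common prefixes found.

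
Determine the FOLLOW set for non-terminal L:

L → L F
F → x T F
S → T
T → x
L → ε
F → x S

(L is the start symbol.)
{ $, 'x' }

To compute FOLLOW(L), find every occurrence of L on a right-hand side N → α L β: add FIRST(β) \ {ε}, and if β is empty or nullable also add FOLLOW(N). Iterate to a fixed point.

L is the start symbol, so $ ∈ FOLLOW(L).
In L → L F: L is followed by F, add FIRST(F) \ {ε} = { 'x' }

Taking the union: FOLLOW(L) = { $, 'x' }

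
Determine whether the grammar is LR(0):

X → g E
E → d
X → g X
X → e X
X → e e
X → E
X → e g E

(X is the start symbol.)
No. Reduce-reduce conflict: [X → E .] and [X → g E .]

Augment with X' → X and build the canonical LR(0) collection (I0 = CLOSURE({[X' → . X]}), then GOTO on every symbol after a dot until no new states appear). It has 12 states:
  I0: { [E → . d], [X → . E], [X → . e X], [X → . e e], [X → . e g E], [X → . g E], [X → . g X], [X' → . X] }  — shift
  I1: { [X → E .] }  — reduce
  I2: { [X' → X .] }  — accept
  I3: { [E → d .] }  — reduce
  I4: { [E → . d], [X → . E], [X → . e X], [X → . e e], [X → . e g E], [X → . g E], [X → . g X], [X → e . X], [X → e . e], [X → e . g E] }  — shift
  I5: { [E → . d], [X → . E], [X → . e X], [X → . e e], [X → . e g E], [X → . g E], [X → . g X], [X → g . E], [X → g . X] }  — shift
  I6: { [X → E .], [X → g E .] }  — 2 reduces
  I7: { [X → g X .] }  — reduce
  I8: { [X → e X .] }  — reduce
  I9: { [E → . d], [X → . E], [X → . e X], [X → . e e], [X → . e g E], [X → . g E], [X → . g X], [X → e . X], [X → e . e], [X → e . g E], [X → e e .] }  — shift, reduce
  I10: { [E → . d], [X → . E], [X → . e X], [X → . e e], [X → . e g E], [X → . g E], [X → . g X], [X → e g . E], [X → g . E], [X → g . X] }  — shift
  I11: { [X → E .], [X → e g E .], [X → g E .] }  — 3 reduces

Conflict in state I6:
  Reduce-reduce conflict: [X → E .] and [X → g E .]
So the grammar is NOT LR(0).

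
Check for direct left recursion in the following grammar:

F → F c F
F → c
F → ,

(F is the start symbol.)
Yes, F is left-recursive

Direct left recursion occurs when N → N α for some non-terminal N (the right-hand side begins with the left-hand side itself).

F → F c F: LEFT RECURSIVE (starts with F)
F → c: starts with c
F → ,: starts with ','

The grammar has direct left recursion on: F.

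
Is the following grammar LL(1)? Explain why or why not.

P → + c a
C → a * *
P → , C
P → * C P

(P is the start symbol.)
For P:
  PREDICT(P → '+' c a) = { '+' }
  PREDICT(P → ',' C) = { ',' }
  PREDICT(P → '*' C P) = { '*' }
C has a single production, so nothing to check there.

All predict sets are disjoint. The grammar IS LL(1).

Answer: Yes, the grammar is LL(1).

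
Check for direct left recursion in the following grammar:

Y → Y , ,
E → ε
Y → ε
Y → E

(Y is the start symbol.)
Y → Y , ,: LEFT RECURSIVE (starts with Y)
E → ε: starts with ε
Y → ε: starts with ε
Y → E: starts with E

The grammar has direct left recursion on: Y.

Answer: Yes, Y is left-recursive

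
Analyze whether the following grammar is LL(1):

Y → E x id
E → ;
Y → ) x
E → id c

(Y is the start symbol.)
Yes, the grammar is LL(1).

A grammar is LL(1) if for each non-terminal N with multiple productions, the predict sets of those productions are pairwise disjoint, where PREDICT(N → α) = (FIRST(α) \ {ε}) ∪ (FOLLOW(N) if α ⇒* ε).

Relevant sets:
  FIRST(E) = { ';', 'id' }

For Y:
  PREDICT(Y → E x id) = { ';', 'id' }
  PREDICT(Y → ')' x) = { ')' }
For E:
  PREDICT(E → ';') = { ';' }
  PREDICT(E → id c) = { 'id' }

All predict sets are disjoint. The grammar IS LL(1).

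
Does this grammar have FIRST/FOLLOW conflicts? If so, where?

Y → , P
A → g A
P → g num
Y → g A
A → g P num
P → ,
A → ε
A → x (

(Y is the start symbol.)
No FIRST/FOLLOW conflicts.

Nullable non-terminals: A.

A: nullable alternative(s) A → ε; FOLLOW(A) = { $ }
  A → g A: FIRST \ {ε} = { 'g' } — disjoint from FOLLOW(A)
  A → g P num: FIRST \ {ε} = { 'g' } — disjoint from FOLLOW(A)
  A → ε: FIRST \ {ε} = { } — this is the only nullable alternative, skip
  A → x (: FIRST \ {ε} = { 'x' } — disjoint from FOLLOW(A)

P, Y have no nullable alternative, so no FIRST/FOLLOW check is needed there.

No FIRST/FOLLOW conflicts found.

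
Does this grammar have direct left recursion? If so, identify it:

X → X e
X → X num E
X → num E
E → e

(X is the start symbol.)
X → X e: LEFT RECURSIVE (starts with X)
X → X num E: LEFT RECURSIVE (starts with X)
X → num E: starts with num
E → e: starts with e

The grammar has direct left recursion on: X.

Answer: Yes, X is left-recursive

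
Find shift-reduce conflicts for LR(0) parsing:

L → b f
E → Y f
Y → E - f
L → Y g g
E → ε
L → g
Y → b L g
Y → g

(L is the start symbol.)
Yes — I0: [E → .] vs [L → . b f]; I4: [E → .] vs [L → . b f]

A shift-reduce conflict occurs when an LR(0) state has both:
  - a complete (reduce) item [A → α .] (dot at the end), and
  - a shift item [B → β . c γ] (dot before a terminal).

Augment with L' → L and build the canonical LR(0) collection (I0 = CLOSURE({[L' → . L]}), then GOTO on every symbol after a dot until no new states appear). It has 14 states:
  I0: { [E → . Y f], [E → .], [L → . Y g g], [L → . b f], [L → . g], [L' → . L], [Y → . E - f], [Y → . b L g], [Y → . g] }  — shift, reduce
  I1: { [Y → E . - f] }  — shift
  I2: { [L' → L .] }  — accept
  I3: { [E → Y . f], [L → Y . g g] }  — shift
  I4: { [E → . Y f], [E → .], [L → . Y g g], [L → . b f], [L → . g], [L → b . f], [Y → . E - f], [Y → . b L g], [Y → . g], [Y → b . L g] }  — shift, reduce
  I5: { [L → g .], [Y → g .] }  — 2 reduces
  I6: { [Y → b L . g] }  — shift
  I7: { [L → b f .] }  — reduce
  I8: { [Y → b L g .] }  — reduce
  I9: { [E → Y f .] }  — reduce
  I10: { [L → Y g . g] }  — shift
  I11: { [L → Y g g .] }  — reduce
  I12: { [Y → E - . f] }  — shift
  I13: { [Y → E - f .] }  — reduce

I0 contains reduce item [E → .] and shift items [L → . b f], [L → . g], [Y → . b L g], [Y → . g] — shift-reduce conflict.
I4 contains reduce item [E → .] and shift items [L → . b f], [L → b . f], [L → . g], [Y → . b L g], [Y → . g] — shift-reduce conflict.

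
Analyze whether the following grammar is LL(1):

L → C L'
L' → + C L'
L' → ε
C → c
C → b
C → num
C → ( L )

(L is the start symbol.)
Yes, the grammar is LL(1).

A grammar is LL(1) if for each non-terminal N with multiple productions, the predict sets of those productions are pairwise disjoint, where PREDICT(N → α) = (FIRST(α) \ {ε}) ∪ (FOLLOW(N) if α ⇒* ε).

Relevant sets:
  FOLLOW(L') = { $, ')' }

For L':
  PREDICT(L' → '+' C L') = { '+' }
  PREDICT(L' → ε) = { $, ')' }
For C:
  PREDICT(C → c) = { 'c' }
  PREDICT(C → b) = { 'b' }
  PREDICT(C → num) = { 'num' }
  PREDICT(C → '(' L ')') = { '(' }
L has a single production, so nothing to check there.

All predict sets are disjoint. The grammar IS LL(1).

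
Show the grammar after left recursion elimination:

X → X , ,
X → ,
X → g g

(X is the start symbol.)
X is directly left-recursive. The standard transformation for
  A → A α₁ | ... | A α_m | β₁ | ... | β_n
is
  A  → β₁ A' | ... | β_n A'
  A' → α₁ A' | ... | α_m A' | ε

X → , becomes X → , X'
X → g g becomes X → g g X'
X → X , , becomes X' → , , X'
Add X' → ε

Resulting grammar:
X → , X'
X → g g X'
X' → , , X'
X' → ε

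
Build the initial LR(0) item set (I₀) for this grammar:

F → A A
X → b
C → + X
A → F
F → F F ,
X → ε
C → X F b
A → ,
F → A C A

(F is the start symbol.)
{ [A → . ,], [A → . F], [F → . A A], [F → . A C A], [F → . F F ,], [F' → . F] }

First, augment the grammar with F' → F
I₀ = CLOSURE({ [F' → . F] }):
  [F' → . F] has the dot before F: add [F → . A A], [F → . F F ,], [F → . A C A]
  [F → . A A] has the dot before A: add [A → . F], [A → . ,]
No further items can be added.

I₀ = { [A → . ,], [A → . F], [F → . A A], [F → . A C A], [F → . F F ,], [F' → . F] }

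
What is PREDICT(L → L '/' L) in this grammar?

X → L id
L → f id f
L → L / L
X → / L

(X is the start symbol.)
{ 'f' }

PREDICT(L → L '/' L) = (FIRST(RHS) \ {ε}) ∪ (FOLLOW(L) if ε ∈ FIRST(RHS), i.e. RHS ⇒* ε)
FIRST(L) = { 'f' }
FIRST(L '/' L) = { 'f' }
ε ∉ FIRST(L '/' L), so FOLLOW(L) is not added.
PREDICT(L → L '/' L) = { 'f' }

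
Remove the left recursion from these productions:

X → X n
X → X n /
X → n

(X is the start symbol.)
X → n X'
X' → n X'
X' → n / X'
X' → ε

X is directly left-recursive. The standard transformation for
  A → A α₁ | ... | A α_m | β₁ | ... | β_n
is
  A  → β₁ A' | ... | β_n A'
  A' → α₁ A' | ... | α_m A' | ε

X → n becomes X → n X'
X → X n becomes X' → n X'
X → X n / becomes X' → n / X'
Add X' → ε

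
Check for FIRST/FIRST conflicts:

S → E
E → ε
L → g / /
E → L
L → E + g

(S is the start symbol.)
A FIRST/FIRST conflict occurs when two productions N → α and N → β for the same non-terminal have FIRST(α) ∩ FIRST(β) ≠ ∅ (with ε ∈ FIRST of a nullable right-hand side, so two nullable alternatives also conflict).

FIRST sets of the non-terminals at (or reachable through a nullable prefix from) the front of some alternative:
  FIRST(L) = { '+', 'g' }
  FIRST(E) = { '+', 'g', ε }

Productions for E:
  E → ε: FIRST = { ε }
  E → L: FIRST = { '+', 'g' }
Productions for L:
  L → g / /: FIRST = { 'g' }
  L → E + g: FIRST = { '+', 'g' }
S has only one production, so no FIRST/FIRST conflict is possible there.

Conflict for L: L → g / / and L → E + g
  Overlap: { 'g' }

Answer: Yes. L → g '/' '/' / L → E '+' g on { 'g' }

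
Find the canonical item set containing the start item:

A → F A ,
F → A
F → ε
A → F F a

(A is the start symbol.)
First, augment the grammar with A' → A
I₀ = CLOSURE({ [A' → . A] }):
  [A' → . A] has the dot before A: add [A → . F A ,], [A → . F F a]
  [A → . F A ,] has the dot before F: add [F → . A], [F → .]
No further items can be added.

I₀ = { [A → . F A ,], [A → . F F a], [A' → . A], [F → . A], [F → .] }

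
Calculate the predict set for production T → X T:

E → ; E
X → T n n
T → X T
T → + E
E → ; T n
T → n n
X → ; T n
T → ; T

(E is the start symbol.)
{ '+', ';', 'n' }

PREDICT(T → X T) = (FIRST(RHS) \ {ε}) ∪ (FOLLOW(T) if ε ∈ FIRST(RHS), i.e. RHS ⇒* ε)
FIRST(X) = { '+', ';', 'n' }
FIRST(X T) = { '+', ';', 'n' }
ε ∉ FIRST(X T), so FOLLOW(T) is not added.
PREDICT(T → X T) = { '+', ';', 'n' }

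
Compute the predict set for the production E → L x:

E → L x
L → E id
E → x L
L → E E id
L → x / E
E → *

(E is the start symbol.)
PREDICT(E → L x) = (FIRST(RHS) \ {ε}) ∪ (FOLLOW(E) if ε ∈ FIRST(RHS), i.e. RHS ⇒* ε)
FIRST(L) = { '*', 'x' }
FIRST(L x) = { '*', 'x' }
ε ∉ FIRST(L x), so FOLLOW(E) is not added.
PREDICT(E → L x) = { '*', 'x' }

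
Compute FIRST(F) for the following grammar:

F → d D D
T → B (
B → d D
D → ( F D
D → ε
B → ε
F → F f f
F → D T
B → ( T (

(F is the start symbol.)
{ '(', 'd' }

To compute FIRST(F), examine every production with F on the left-hand side, reading each right-hand side left to right until a non-nullable symbol is reached.

FIRST sets of the other non-terminals involved (by the same procedure, iterated to a fixed point):
  FIRST(D) = { '(', ε }
  FIRST(T) = { '(', 'd' }

From F → d D D:
  - d is a terminal: add 'd' and stop
From F → F f f:
  - F is the symbol being defined: contributes nothing new
    F is not nullable, so stop
From F → D T:
  - D is a non-terminal: add FIRST(D) \ {ε} = { '(' }
    D is nullable, so continue to the next symbol
  - T is a non-terminal: add FIRST(T) \ {ε} = { '(', 'd' }
    T is not nullable, so stop

Collecting: FIRST(F) = { '(', 'd' }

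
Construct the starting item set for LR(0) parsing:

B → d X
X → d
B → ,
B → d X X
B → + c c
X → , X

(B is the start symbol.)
First, augment the grammar with B' → B
I₀ = CLOSURE({ [B' → . B] }):
  [B' → . B] has the dot before B: add [B → . d X], [B → . ,], [B → . d X X], [B → . + c c]
No further items can be added.

I₀ = { [B → . + c c], [B → . ,], [B → . d X X], [B → . d X], [B' → . B] }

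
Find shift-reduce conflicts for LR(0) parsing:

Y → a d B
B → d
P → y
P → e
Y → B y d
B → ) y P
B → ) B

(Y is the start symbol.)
A shift-reduce conflict occurs when an LR(0) state has both:
  - a complete (reduce) item [A → α .] (dot at the end), and
  - a shift item [B → β . c γ] (dot before a terminal).

Augment with Y' → Y and build the canonical LR(0) collection (I0 = CLOSURE({[Y' → . Y]}), then GOTO on every symbol after a dot until no new states appear). It has 15 states:
  I0: { [B → . ) B], [B → . ) y P], [B → . d], [Y → . B y d], [Y → . a d B], [Y' → . Y] }  — shift
  I1: { [B → ) . B], [B → ) . y P], [B → . ) B], [B → . ) y P], [B → . d] }  — shift
  I2: { [Y → B . y d] }  — shift
  I3: { [Y' → Y .] }  — accept
  I4: { [Y → a . d B] }  — shift
  I5: { [B → d .] }  — reduce
  I6: { [B → . ) B], [B → . ) y P], [B → . d], [Y → a d . B] }  — shift
  I7: { [Y → a d B .] }  — reduce
  I8: { [Y → B y . d] }  — shift
  I9: { [Y → B y d .] }  — reduce
  I10: { [B → ) B .] }  — reduce
  I11: { [B → ) y . P], [P → . e], [P → . y] }  — shift
  I12: { [B → ) y P .] }  — reduce
  I13: { [P → e .] }  — reduce
  I14: { [P → y .] }  — reduce

No state contains both a complete item and a shift item.

Answer: No shift-reduce conflicts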